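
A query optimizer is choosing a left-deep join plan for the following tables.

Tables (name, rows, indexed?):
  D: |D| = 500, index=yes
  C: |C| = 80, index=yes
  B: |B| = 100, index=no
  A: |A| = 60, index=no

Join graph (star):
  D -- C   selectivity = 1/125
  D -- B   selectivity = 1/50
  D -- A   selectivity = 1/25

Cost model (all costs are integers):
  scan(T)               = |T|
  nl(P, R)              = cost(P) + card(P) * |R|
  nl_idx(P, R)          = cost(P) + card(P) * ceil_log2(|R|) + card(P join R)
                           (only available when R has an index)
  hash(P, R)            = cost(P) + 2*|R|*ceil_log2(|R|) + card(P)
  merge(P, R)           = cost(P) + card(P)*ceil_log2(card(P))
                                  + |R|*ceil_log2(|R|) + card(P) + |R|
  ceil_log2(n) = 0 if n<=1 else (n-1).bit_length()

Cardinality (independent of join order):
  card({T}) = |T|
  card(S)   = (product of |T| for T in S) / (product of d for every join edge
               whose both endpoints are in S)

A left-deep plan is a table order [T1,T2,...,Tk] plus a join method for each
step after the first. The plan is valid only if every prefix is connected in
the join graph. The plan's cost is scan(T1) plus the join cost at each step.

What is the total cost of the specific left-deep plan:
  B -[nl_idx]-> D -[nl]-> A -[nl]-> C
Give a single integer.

254000

step 1: scan B: cost=100, card=100
step 2: join D via nl_idx
    card(P join D) = 100*500/(50) = 1000
    cost = 100 + 100*9 + 1000 = 2000
step 3: join A via nl
    card(P join A) = 1000*60/(25) = 2400
    cost = 2000 + 1000*60 = 62000
step 4: join C via nl
    card(P join C) = 2400*80/(125) = 1536
    cost = 62000 + 2400*80 = 254000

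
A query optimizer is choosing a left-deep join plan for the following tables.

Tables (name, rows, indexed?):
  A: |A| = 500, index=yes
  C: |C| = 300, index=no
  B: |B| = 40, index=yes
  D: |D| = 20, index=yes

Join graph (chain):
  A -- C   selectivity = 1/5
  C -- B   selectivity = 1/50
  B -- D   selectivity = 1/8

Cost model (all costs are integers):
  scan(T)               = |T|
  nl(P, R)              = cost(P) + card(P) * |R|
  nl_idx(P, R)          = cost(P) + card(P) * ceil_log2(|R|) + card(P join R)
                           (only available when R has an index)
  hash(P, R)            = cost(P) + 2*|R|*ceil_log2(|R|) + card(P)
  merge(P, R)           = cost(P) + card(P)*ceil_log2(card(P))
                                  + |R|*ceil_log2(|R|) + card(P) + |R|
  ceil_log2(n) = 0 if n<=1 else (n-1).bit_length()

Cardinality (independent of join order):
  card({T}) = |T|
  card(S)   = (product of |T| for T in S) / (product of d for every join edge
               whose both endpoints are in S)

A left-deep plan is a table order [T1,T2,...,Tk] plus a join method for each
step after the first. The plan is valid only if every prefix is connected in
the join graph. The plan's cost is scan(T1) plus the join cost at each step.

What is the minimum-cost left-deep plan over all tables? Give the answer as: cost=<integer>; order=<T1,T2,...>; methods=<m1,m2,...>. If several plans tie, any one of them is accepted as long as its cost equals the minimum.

Selinger DP (subsets sized 1..n):
  {A}: scan cost=500, card=500
  {C}: scan cost=300, card=300
  {B}: scan cost=40, card=40
  {D}: scan cost=20, card=20
  {AC}: card=30000; try (C,hash)→6400, (A,merge)→8300, (C,merge)→8500, (A,hash)→9600, (A,nl_idx)→33000, (A,nl)→150300 …(+1); best=6400 via (C,hash)
  {BC}: card=240; try (B,hash)→1080, (B,nl_idx)→2340, (C,merge)→3320, (B,merge)→3580, (C,hash)→5480, (C,nl)→12040 …(+1); best=1080 via (B,hash)
  {BD}: card=100; try (B,nl_idx)→240, (D,hash)→280, (D,nl_idx)→340, (B,merge)→420, (D,merge)→440, (B,hash)→520 …(+2); best=240 via (B,nl_idx)
  {ABC}: card=24000; try (A,merge)→8240, (A,hash)→10320, (A,nl_idx)→27240, (B,hash)→36880, (A,nl)→121080, (B,nl_idx)→210400 …(+2); best=8240 via (A,merge)
  {BCD}: card=600; try (D,hash)→1520, (D,nl_idx)→2880, (D,merge)→3360, (C,merge)→4040, (C,hash)→5740, (D,nl)→5880 …(+1); best=1520 via (D,hash)
  {ABCD}: card=60000; try (A,hash)→11120, (A,merge)→13120, (D,hash)→32440, (A,nl_idx)→66920, (D,nl_idx)→188240, (A,nl)→301520 …(+2); best=11120 via (A,hash)

cost=11120; order=C,B,D,A; methods=hash,hash,hash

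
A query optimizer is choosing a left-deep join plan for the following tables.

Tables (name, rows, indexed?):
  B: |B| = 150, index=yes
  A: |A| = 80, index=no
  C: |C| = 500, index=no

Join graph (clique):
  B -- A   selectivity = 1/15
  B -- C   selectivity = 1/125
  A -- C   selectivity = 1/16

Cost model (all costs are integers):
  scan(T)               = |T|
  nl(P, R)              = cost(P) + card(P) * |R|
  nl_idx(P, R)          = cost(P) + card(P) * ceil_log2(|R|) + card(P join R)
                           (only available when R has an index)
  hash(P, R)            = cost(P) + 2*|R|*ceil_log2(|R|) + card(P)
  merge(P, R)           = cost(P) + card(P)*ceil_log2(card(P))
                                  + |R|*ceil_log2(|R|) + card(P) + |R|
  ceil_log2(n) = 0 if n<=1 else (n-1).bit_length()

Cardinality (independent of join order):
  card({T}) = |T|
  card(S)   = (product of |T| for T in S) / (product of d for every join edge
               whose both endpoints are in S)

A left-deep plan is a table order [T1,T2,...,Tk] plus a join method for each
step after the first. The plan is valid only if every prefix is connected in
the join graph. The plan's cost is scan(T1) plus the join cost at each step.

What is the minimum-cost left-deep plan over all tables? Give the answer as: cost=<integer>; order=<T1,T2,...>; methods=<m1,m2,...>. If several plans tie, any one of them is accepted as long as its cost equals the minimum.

cost=5120; order=C,B,A; methods=hash,hash

Selinger DP (subsets sized 1..n):
  {B}: scan cost=150, card=150
  {A}: scan cost=80, card=80
  {C}: scan cost=500, card=500
  {AB}: card=800; try (A,hash)→1420, (B,nl_idx)→1520, (B,merge)→2070, (A,merge)→2140, (B,hash)→2560, (B,nl)→12080 …(+1); best=1420 via (A,hash)
  {BC}: card=600; try (B,hash)→3400, (B,nl_idx)→5100, (C,merge)→6500, (B,merge)→6850, (C,hash)→9300, (C,nl)→75150 …(+1); best=3400 via (B,hash)
  {AC}: card=2500; try (A,hash)→2120, (C,merge)→5720, (A,merge)→6140, (C,hash)→9160, (C,nl)→40080, (A,nl)→40500; best=2120 via (A,hash)
  {ABC}: card=200; try (A,hash)→5120, (B,hash)→7020, (A,merge)→10640, (C,hash)→11220, (C,merge)→15220, (B,nl_idx)→22320 …(+4); best=5120 via (A,hash)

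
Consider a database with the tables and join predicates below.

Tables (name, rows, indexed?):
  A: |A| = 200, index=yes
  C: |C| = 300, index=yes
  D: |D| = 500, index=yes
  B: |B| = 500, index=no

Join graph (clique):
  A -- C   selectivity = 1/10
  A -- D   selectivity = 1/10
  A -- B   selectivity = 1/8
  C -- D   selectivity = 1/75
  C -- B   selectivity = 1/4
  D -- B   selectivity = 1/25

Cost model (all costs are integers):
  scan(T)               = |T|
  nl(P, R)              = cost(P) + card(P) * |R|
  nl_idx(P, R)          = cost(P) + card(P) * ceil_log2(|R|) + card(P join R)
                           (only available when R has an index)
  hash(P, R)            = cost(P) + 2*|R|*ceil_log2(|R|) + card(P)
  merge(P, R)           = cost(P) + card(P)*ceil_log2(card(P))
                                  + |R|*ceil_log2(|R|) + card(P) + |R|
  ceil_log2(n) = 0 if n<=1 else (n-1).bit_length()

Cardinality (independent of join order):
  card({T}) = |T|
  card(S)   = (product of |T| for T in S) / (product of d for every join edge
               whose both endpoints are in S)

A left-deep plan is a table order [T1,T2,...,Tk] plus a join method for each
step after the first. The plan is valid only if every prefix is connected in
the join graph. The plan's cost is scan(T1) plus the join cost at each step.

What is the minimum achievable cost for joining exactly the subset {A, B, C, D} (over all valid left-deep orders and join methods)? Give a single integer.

23200

Selinger DP over subsets of {A,B,C,D}:
  {A}: scan cost=200, card=200
  {C}: scan cost=300, card=300
  {D}: scan cost=500, card=500
  {B}: scan cost=500, card=500
  {AC}: card=6000; try (A,hash)→3800, (C,merge)→5000, (A,merge)→5100, (C,hash)→5800, (C,nl_idx)→8000, (A,nl_idx)→8700 …(+2); best=3800 via (A,hash)
  {AD}: card=10000; try (A,hash)→4200, (D,merge)→7000, (A,merge)→7300, (D,hash)→9400, (D,nl_idx)→12000, (A,nl_idx)→14500 …(+2); best=4200 via (A,hash)
  {AB}: card=12500; try (A,hash)→4200, (B,merge)→7000, (A,merge)→7300, (B,hash)→9400, (A,nl_idx)→17000, (B,nl)→100200 …(+1); best=4200 via (A,hash)
  {CD}: card=2000; try (D,nl_idx)→5000, (C,hash)→6400, (C,nl_idx)→7000, (D,merge)→8300, (C,merge)→8500, (D,hash)→9600 …(+2); best=5000 via (D,nl_idx)
  {BC}: card=37500; try (C,hash)→6400, (B,merge)→8300, (C,merge)→8500, (B,hash)→9600, (C,nl_idx)→42500, (B,nl)→150300 …(+1); best=6400 via (C,hash)
  {BD}: card=10000; try (D,hash)→10000, (B,hash)→10000, (D,merge)→10500, (B,merge)→10500, (D,nl_idx)→15000, (D,nl)→250500 …(+1); best=10000 via (D,hash)
  {ACD}: card=4000; try (A,hash)→10200, (D,hash)→18800, (C,hash)→19600, (A,nl_idx)→25000, (A,merge)→30800, (D,nl_idx)→61800 …(+6); best=10200 via (A,hash)
  {ABC}: card=93750; try (B,hash)→18800, (C,hash)→22100, (A,hash)→47100, (B,merge)→92800, (C,merge)→194700, (C,nl_idx)→210450 …(+5); best=18800 via (B,hash)
  {ABD}: card=25000; try (B,hash)→23200, (A,hash)→23200, (D,hash)→25700, (A,nl_idx)→115000, (D,nl_idx)→141700, (B,merge)→159200 …(+5); best=23200 via (B,hash)
  {BCD}: card=10000; try (B,hash)→16000, (C,hash)→25400, (B,merge)→34000, (D,hash)→52900, (C,nl_idx)→110000, (C,merge)→163000 …(+5); best=16000 via (B,hash)
  {ABCD}: card=2500; try (B,hash)→23200, (A,hash)→29200, (C,hash)→53600, (B,merge)→67200, (A,nl_idx)→98500, (D,hash)→121550 …(+9); best=23200 via (B,hash)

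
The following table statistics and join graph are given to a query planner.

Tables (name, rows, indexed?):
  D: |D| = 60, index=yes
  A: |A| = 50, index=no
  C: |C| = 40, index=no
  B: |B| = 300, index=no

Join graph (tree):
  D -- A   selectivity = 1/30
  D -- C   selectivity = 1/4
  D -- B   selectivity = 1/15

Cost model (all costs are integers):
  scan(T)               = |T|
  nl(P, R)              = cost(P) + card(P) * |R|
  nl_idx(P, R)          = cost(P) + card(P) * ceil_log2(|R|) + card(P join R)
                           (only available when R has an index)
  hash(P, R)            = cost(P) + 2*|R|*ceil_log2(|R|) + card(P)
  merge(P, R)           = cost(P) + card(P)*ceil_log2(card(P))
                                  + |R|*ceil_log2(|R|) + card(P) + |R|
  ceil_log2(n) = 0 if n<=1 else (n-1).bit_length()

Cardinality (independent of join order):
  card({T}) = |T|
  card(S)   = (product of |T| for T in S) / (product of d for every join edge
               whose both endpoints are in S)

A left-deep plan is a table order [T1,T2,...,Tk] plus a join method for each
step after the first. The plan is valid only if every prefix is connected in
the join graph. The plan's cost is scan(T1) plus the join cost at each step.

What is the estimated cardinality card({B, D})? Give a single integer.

1200

Tables in S: B(300), D(60)
Edges inside S: D-B(d=15)
numerator = 300 * 60 = 18000
denominator = 15 = 15
card(S) = 18000 / 15 = 1200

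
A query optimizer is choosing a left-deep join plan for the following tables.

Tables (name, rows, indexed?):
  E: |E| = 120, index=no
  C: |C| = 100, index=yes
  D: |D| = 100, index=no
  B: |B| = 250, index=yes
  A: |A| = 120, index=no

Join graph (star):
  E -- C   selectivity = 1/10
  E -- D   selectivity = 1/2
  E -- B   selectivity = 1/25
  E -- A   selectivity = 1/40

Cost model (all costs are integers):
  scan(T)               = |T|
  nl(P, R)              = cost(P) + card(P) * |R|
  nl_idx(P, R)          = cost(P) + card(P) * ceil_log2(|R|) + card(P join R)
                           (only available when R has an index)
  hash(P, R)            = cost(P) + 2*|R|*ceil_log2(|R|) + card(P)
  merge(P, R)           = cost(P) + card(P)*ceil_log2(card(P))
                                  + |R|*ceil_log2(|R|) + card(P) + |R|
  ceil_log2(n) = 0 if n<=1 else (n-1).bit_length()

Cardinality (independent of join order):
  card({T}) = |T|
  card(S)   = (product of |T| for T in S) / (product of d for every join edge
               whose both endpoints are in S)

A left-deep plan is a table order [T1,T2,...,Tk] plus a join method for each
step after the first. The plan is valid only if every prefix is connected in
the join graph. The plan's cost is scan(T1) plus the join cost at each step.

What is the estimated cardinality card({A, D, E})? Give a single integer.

18000

Tables in S: A(120), D(100), E(120)
Edges inside S: E-D(d=2), E-A(d=40)
numerator = 120 * 100 * 120 = 1440000
denominator = 2 * 40 = 80
card(S) = 1440000 / 80 = 18000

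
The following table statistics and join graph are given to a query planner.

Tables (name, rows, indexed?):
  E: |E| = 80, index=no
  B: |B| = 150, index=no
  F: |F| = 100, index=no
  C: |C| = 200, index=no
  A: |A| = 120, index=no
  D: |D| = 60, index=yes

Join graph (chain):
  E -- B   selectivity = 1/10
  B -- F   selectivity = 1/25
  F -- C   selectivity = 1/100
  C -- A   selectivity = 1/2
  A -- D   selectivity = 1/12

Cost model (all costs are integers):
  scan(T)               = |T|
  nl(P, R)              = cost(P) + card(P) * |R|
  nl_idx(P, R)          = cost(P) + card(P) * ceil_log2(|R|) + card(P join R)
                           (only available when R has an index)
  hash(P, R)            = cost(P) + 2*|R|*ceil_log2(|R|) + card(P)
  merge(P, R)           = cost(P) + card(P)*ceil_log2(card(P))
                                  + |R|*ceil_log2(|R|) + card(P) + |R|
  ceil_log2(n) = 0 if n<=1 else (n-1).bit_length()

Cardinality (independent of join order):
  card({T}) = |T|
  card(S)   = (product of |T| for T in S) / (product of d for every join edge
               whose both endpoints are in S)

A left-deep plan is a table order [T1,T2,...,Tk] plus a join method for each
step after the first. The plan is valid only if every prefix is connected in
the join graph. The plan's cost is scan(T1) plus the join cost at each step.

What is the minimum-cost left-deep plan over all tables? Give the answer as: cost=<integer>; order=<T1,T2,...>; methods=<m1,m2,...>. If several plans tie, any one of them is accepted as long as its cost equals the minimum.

cost=439920; order=C,F,A,D,B,E; methods=hash,hash,hash,hash,hash

Selinger DP (subsets sized 1..n):
  {E}: scan cost=80, card=80
  {B}: scan cost=150, card=150
  {F}: scan cost=100, card=100
  {C}: scan cost=200, card=200
  {A}: scan cost=120, card=120
  {D}: scan cost=60, card=60
  {BE}: card=1200; try (E,hash)→1420, (B,merge)→2070, (E,merge)→2140, (B,hash)→2560, (B,nl)→12080, (E,nl)→12150; best=1420 via (E,hash)
  {BF}: card=600; try (F,hash)→1700, (B,merge)→2250, (F,merge)→2300, (B,hash)→2600, (B,nl)→15100, (F,nl)→15150; best=1700 via (F,hash)
  {CF}: card=200; try (F,hash)→1800, (C,merge)→2700, (F,merge)→2800, (C,hash)→3400, (C,nl)→20100, (F,nl)→20200; best=1800 via (F,hash)
  {AC}: card=12000; try (A,hash)→2080, (C,merge)→2880, (A,merge)→2960, (C,hash)→3440, (C,nl)→24120, (A,nl)→24200; best=2080 via (A,hash)
  {AD}: card=600; try (D,hash)→960, (D,nl_idx)→1440, (A,merge)→1440, (D,merge)→1500, (A,hash)→1800, (A,nl)→7260 …(+1); best=960 via (D,hash)
  {BEF}: card=4800; try (E,hash)→3420, (F,hash)→4020, (E,merge)→8940, (F,merge)→16620, (E,nl)→49700, (F,nl)→121420; best=3420 via (E,hash)
  {BCF}: card=1200; try (B,hash)→4400, (B,merge)→4950, (C,hash)→5500, (C,merge)→10100, (B,nl)→31800, (C,nl)→121700; best=4400 via (B,hash)
  {ACF}: card=12000; try (A,hash)→3680, (A,merge)→4560, (F,hash)→15480, (A,nl)→25800, (F,merge)→182880, (F,nl)→1202080; best=3680 via (A,hash)
  {ACD}: card=60000; try (C,hash)→4760, (C,merge)→9360, (D,hash)→14800, (C,nl)→120960, (D,nl_idx)→134080, (D,merge)→182500 …(+1); best=4760 via (C,hash)
  {BCEF}: card=9600; try (E,hash)→6720, (C,hash)→11420, (E,merge)→19440, (C,merge)→72420, (E,nl)→100400, (C,nl)→963420; best=6720 via (E,hash)
  {ABCF}: card=72000; try (A,hash)→7280, (B,hash)→18080, (A,merge)→19760, (A,nl)→148400, (B,merge)→185030, (B,nl)→1803680; best=7280 via (A,hash)
  {ACDF}: card=60000; try (D,hash)→16400, (F,hash)→66160, (D,nl_idx)→135680, (D,merge)→184100, (D,nl)→723680, (F,merge)→1025560 …(+1); best=16400 via (D,hash)
  {ABCEF}: card=576000; try (A,hash)→18000, (E,hash)→80400, (A,merge)→151680, (A,nl)→1158720, (E,merge)→1303920, (E,nl)→5767280; best=18000 via (A,hash)
  {ABCDF}: card=360000; try (B,hash)→78800, (D,hash)→80000, (D,nl_idx)→799280, (B,merge)→1037750, (D,merge)→1303700, (D,nl)→4327280 …(+1); best=78800 via (B,hash)
  {ABCDEF}: card=2880000; try (E,hash)→439920, (D,hash)→594720, (D,nl_idx)→6354000, (E,merge)→7279440, (D,merge)→12114420, (E,nl)→28878800 …(+1); best=439920 via (E,hash)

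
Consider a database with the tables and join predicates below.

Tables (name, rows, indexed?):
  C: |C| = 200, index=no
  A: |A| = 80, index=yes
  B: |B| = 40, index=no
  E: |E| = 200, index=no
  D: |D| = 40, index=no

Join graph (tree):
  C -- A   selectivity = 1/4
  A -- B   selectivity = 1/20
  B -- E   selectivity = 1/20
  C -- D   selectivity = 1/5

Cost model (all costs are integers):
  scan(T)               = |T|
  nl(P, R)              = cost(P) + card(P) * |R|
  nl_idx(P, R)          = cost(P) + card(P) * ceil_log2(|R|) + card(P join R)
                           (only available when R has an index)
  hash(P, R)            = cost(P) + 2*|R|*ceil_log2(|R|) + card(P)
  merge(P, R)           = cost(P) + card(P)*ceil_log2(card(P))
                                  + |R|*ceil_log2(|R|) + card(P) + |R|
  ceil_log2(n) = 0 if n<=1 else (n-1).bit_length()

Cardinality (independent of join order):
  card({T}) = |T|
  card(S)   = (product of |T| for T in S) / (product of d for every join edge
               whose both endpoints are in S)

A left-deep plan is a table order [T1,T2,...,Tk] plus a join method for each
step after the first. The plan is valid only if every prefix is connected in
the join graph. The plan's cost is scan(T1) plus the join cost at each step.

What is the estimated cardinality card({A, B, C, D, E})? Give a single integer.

640000

Tables in S: A(80), B(40), C(200), D(40), E(200)
Edges inside S: C-A(d=4), A-B(d=20), B-E(d=20), C-D(d=5)
numerator = 80 * 40 * 200 * 40 * 200 = 5120000000
denominator = 4 * 20 * 20 * 5 = 8000
card(S) = 5120000000 / 8000 = 640000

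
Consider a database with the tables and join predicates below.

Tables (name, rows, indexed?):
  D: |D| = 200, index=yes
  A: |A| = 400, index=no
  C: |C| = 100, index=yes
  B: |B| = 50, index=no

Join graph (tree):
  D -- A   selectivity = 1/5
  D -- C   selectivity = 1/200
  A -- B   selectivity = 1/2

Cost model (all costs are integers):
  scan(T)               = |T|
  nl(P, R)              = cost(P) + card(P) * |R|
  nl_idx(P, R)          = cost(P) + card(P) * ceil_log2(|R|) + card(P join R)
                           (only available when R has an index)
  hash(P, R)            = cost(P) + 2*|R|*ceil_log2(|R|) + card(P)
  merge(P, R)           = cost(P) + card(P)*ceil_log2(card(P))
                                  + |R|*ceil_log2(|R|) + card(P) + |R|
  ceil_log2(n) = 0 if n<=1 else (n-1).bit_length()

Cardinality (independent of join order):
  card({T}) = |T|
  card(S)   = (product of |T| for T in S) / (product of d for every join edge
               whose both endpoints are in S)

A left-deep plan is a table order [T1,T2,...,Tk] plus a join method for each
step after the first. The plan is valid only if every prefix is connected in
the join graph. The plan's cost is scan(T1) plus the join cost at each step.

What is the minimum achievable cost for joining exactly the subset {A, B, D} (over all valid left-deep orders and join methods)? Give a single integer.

Selinger DP over subsets of {A,B,D}:
  {D}: scan cost=200, card=200
  {A}: scan cost=400, card=400
  {B}: scan cost=50, card=50
  {AD}: card=16000; try (D,hash)→4000, (A,merge)→6000, (D,merge)→6200, (A,hash)→7600, (D,nl_idx)→19600, (A,nl)→80200 …(+1); best=4000 via (D,hash)
  {AB}: card=10000; try (B,hash)→1400, (A,merge)→4400, (B,merge)→4750, (A,hash)→7300, (A,nl)→20050, (B,nl)→20400; best=1400 via (B,hash)
  {ABD}: card=400000; try (D,hash)→14600, (B,hash)→20600, (D,merge)→153200, (B,merge)→244350, (D,nl_idx)→481400, (B,nl)→804000 …(+1); best=14600 via (D,hash)

14600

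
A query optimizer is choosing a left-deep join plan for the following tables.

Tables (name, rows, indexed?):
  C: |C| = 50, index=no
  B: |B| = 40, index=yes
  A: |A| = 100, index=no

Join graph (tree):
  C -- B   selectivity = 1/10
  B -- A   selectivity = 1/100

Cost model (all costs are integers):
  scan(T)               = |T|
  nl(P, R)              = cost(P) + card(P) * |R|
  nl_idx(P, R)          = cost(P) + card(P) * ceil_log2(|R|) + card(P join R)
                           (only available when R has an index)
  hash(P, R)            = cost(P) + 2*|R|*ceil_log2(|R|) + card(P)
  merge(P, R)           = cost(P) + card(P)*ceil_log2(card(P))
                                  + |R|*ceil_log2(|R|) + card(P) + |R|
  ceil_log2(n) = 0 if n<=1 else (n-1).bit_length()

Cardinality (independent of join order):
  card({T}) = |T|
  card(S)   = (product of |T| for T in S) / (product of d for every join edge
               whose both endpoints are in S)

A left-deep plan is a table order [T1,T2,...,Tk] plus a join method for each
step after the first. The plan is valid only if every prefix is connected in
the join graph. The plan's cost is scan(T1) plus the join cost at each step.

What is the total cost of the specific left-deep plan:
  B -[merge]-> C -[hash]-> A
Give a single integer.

step 1: scan B: cost=40, card=40
step 2: join C via merge
    card(P join C) = 40*50/(10) = 200
    cost = 40 + 40*6 + 50*6 + 40 + 50 = 670
step 3: join A via hash
    card(P join A) = 200*100/(100) = 200
    cost = 670 + 2*100*7 + 200 = 2270

2270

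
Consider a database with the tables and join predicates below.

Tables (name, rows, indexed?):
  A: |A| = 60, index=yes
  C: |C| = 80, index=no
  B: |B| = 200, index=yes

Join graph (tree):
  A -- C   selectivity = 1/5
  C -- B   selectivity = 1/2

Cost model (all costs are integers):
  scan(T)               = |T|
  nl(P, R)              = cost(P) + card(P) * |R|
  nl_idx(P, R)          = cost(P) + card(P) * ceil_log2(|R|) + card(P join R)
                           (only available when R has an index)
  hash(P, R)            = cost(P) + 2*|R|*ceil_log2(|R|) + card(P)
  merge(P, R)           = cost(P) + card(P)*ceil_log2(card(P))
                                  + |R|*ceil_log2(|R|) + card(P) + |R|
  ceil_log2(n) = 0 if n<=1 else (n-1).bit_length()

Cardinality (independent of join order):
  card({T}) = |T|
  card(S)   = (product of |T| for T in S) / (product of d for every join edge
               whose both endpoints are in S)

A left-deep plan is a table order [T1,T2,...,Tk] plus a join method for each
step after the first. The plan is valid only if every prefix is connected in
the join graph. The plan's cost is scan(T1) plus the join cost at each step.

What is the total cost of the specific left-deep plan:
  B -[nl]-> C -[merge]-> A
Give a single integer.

step 1: scan B: cost=200, card=200
step 2: join C via nl
    card(P join C) = 200*80/(2) = 8000
    cost = 200 + 200*80 = 16200
step 3: join A via merge
    card(P join A) = 8000*60/(5) = 96000
    cost = 16200 + 8000*13 + 60*6 + 8000 + 60 = 128620

128620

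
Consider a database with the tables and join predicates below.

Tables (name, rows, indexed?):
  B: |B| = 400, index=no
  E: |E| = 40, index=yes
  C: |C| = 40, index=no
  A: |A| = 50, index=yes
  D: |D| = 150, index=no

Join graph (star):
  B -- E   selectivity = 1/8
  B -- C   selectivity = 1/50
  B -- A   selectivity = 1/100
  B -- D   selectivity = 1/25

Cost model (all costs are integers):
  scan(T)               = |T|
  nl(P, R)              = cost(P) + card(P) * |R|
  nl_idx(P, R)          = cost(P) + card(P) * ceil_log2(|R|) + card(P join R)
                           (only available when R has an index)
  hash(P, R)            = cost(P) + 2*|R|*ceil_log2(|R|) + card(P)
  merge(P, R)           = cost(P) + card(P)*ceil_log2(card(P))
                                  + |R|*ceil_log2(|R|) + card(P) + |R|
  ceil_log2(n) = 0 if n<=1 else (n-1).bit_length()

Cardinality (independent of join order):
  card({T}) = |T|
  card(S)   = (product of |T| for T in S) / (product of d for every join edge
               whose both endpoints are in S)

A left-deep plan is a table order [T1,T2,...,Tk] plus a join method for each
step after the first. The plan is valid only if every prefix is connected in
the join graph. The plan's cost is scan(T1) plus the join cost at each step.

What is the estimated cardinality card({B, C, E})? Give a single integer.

Tables in S: B(400), C(40), E(40)
Edges inside S: B-E(d=8), B-C(d=50)
numerator = 400 * 40 * 40 = 640000
denominator = 8 * 50 = 400
card(S) = 640000 / 400 = 1600

1600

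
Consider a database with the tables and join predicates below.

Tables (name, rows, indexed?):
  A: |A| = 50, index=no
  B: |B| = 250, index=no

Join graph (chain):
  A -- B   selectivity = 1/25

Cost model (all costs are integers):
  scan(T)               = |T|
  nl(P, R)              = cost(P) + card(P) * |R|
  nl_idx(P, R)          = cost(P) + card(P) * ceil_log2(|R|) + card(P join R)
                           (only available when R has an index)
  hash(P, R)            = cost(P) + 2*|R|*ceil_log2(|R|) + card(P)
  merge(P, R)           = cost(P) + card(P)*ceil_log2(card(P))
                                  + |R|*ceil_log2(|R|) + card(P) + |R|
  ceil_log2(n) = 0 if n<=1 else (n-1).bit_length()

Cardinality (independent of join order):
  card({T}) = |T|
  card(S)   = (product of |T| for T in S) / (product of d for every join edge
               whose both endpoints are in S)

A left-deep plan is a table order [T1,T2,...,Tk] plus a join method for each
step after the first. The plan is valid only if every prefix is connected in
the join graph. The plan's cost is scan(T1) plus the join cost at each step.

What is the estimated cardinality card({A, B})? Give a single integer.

Tables in S: A(50), B(250)
Edges inside S: A-B(d=25)
numerator = 50 * 250 = 12500
denominator = 25 = 25
card(S) = 12500 / 25 = 500

500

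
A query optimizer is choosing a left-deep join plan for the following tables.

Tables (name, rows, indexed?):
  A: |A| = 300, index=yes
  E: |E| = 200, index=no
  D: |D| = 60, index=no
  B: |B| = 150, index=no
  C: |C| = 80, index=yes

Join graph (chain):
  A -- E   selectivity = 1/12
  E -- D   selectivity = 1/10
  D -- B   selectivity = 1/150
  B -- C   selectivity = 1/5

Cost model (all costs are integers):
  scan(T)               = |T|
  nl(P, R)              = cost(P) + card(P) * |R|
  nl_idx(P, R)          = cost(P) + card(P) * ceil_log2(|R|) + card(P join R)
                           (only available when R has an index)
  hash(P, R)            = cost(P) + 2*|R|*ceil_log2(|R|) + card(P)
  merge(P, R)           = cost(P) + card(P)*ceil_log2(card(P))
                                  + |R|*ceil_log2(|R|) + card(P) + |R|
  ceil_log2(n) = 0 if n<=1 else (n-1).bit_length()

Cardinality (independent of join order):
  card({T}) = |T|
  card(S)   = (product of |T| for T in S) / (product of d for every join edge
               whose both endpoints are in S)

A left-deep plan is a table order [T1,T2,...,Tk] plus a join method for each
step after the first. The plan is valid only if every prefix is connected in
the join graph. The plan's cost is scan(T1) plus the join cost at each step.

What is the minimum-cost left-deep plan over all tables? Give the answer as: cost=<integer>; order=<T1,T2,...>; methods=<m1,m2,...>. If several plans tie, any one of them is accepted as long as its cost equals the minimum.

cost=30160; order=B,D,E,C,A; methods=hash,merge,hash,hash

Selinger DP (subsets sized 1..n):
  {A}: scan cost=300, card=300
  {E}: scan cost=200, card=200
  {D}: scan cost=60, card=60
  {B}: scan cost=150, card=150
  {C}: scan cost=80, card=80
  {AE}: card=5000; try (E,hash)→3800, (A,merge)→5000, (E,merge)→5100, (A,hash)→5800, (A,nl_idx)→7000, (A,nl)→60200 …(+1); best=3800 via (E,hash)
  {DE}: card=1200; try (D,hash)→1120, (E,merge)→2280, (D,merge)→2420, (E,hash)→3320, (E,nl)→12060, (D,nl)→12200; best=1120 via (D,hash)
  {BD}: card=60; try (D,hash)→1020, (B,merge)→1830, (D,merge)→1920, (B,hash)→2520, (B,nl)→9060, (D,nl)→9150; best=1020 via (D,hash)
  {BC}: card=2400; try (C,hash)→1420, (B,merge)→2070, (C,merge)→2140, (B,hash)→2560, (C,nl_idx)→3600, (B,nl)→12080 …(+1); best=1420 via (C,hash)
  {ADE}: card=30000; try (A,hash)→7720, (D,hash)→9520, (A,merge)→18520, (A,nl_idx)→41920, (D,merge)→74220, (D,nl)→303800 …(+1); best=7720 via (A,hash)
  {BDE}: card=1200; try (E,merge)→3240, (E,hash)→4280, (B,hash)→4720, (E,nl)→13020, (B,merge)→16870, (B,nl)→181120; best=3240 via (E,merge)
  {BCD}: card=960; try (C,merge)→2080, (C,hash)→2200, (C,nl_idx)→2400, (D,hash)→4540, (C,nl)→5820, (D,merge)→33040 …(+1); best=2080 via (C,merge)
  {ABDE}: card=30000; try (A,hash)→9840, (A,merge)→20640, (B,hash)→40120, (A,nl_idx)→44040, (A,nl)→363240, (B,merge)→489070 …(+1); best=9840 via (A,hash)
  {BCDE}: card=19200; try (C,hash)→5560, (E,hash)→6240, (E,merge)→14440, (C,merge)→18280, (C,nl_idx)→30840, (C,nl)→99240 …(+1); best=5560 via (C,hash)
  {ABCDE}: card=480000; try (A,hash)→30160, (C,hash)→40960, (A,merge)→315760, (C,merge)→490480, (A,nl_idx)→658360, (C,nl_idx)→699840 …(+2); best=30160 via (A,hash)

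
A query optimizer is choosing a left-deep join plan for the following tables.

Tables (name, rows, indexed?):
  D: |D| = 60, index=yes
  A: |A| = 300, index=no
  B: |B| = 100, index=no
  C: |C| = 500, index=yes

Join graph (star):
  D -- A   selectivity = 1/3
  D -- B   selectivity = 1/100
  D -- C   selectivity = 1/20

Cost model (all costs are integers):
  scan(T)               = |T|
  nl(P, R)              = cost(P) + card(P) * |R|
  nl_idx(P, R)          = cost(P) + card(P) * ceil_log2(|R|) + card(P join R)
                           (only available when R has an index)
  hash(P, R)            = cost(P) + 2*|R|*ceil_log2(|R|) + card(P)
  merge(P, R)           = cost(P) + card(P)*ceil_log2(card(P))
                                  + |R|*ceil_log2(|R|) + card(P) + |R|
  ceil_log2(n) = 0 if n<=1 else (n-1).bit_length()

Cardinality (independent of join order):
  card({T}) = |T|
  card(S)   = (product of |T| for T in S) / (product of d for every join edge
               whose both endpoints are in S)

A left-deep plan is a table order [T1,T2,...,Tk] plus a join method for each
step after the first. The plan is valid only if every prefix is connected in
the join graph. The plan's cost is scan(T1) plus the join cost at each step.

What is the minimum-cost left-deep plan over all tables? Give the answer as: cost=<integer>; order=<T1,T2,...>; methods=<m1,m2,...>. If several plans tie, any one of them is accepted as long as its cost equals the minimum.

cost=9700; order=B,D,C,A; methods=nl_idx,nl_idx,hash

Selinger DP (subsets sized 1..n):
  {D}: scan cost=60, card=60
  {A}: scan cost=300, card=300
  {B}: scan cost=100, card=100
  {C}: scan cost=500, card=500
  {AD}: card=6000; try (D,hash)→1320, (A,merge)→3480, (D,merge)→3720, (A,hash)→5520, (D,nl_idx)→8100, (A,nl)→18060 …(+1); best=1320 via (D,hash)
  {BD}: card=60; try (D,nl_idx)→760, (D,hash)→920, (B,merge)→1280, (D,merge)→1320, (B,hash)→1520, (B,nl)→6060 …(+1); best=760 via (D,nl_idx)
  {CD}: card=1500; try (D,hash)→1720, (C,nl_idx)→2100, (D,nl_idx)→5000, (C,merge)→5480, (D,merge)→5920, (C,hash)→9120 …(+2); best=1720 via (D,hash)
  {ABD}: card=6000; try (A,merge)→4180, (A,hash)→6220, (B,hash)→8720, (A,nl)→18760, (B,merge)→86120, (B,nl)→601320; best=4180 via (A,merge)
  {ACD}: card=150000; try (A,hash)→8620, (C,hash)→16320, (A,merge)→22720, (C,merge)→90320, (C,nl_idx)→205320, (A,nl)→451720 …(+1); best=8620 via (A,hash)
  {BCD}: card=1500; try (C,nl_idx)→2800, (B,hash)→4620, (C,merge)→6180, (C,hash)→9820, (B,merge)→20520, (C,nl)→30760 …(+1); best=2800 via (C,nl_idx)
  {ABCD}: card=150000; try (A,hash)→9700, (C,hash)→19180, (A,merge)→23800, (C,merge)→93180, (B,hash)→160020, (C,nl_idx)→208180 …(+4); best=9700 via (A,hash)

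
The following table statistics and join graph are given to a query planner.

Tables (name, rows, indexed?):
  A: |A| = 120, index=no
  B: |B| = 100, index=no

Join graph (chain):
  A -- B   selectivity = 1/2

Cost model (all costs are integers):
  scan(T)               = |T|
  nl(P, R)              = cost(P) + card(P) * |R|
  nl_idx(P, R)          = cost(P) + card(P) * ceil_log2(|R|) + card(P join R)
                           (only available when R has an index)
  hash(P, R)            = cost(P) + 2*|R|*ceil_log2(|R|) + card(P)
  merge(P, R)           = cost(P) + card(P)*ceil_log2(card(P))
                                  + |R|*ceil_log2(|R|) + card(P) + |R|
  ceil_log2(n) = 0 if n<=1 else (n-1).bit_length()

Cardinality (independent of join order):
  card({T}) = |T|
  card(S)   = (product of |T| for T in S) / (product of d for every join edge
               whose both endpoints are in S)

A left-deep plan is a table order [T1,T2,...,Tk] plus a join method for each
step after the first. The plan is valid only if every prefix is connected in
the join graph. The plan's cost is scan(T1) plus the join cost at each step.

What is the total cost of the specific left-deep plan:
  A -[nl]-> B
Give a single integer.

12120

step 1: scan A: cost=120, card=120
step 2: join B via nl
    card(P join B) = 120*100/(2) = 6000
    cost = 120 + 120*100 = 12120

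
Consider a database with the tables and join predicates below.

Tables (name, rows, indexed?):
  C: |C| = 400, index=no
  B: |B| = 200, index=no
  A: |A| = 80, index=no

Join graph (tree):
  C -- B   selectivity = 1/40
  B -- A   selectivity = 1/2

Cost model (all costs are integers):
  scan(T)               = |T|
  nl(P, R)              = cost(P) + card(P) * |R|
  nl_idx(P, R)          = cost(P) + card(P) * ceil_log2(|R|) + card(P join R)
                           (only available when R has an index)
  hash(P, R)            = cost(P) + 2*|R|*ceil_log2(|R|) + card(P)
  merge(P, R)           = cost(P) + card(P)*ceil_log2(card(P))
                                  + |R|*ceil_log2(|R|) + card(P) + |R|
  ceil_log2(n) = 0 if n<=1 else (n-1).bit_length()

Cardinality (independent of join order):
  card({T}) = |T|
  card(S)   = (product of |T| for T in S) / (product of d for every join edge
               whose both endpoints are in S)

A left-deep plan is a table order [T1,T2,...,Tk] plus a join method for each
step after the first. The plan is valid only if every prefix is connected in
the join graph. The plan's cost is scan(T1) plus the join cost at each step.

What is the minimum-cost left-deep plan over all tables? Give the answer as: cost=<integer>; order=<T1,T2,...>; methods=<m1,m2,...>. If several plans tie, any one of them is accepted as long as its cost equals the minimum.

cost=7120; order=C,B,A; methods=hash,hash

Selinger DP (subsets sized 1..n):
  {C}: scan cost=400, card=400
  {B}: scan cost=200, card=200
  {A}: scan cost=80, card=80
  {BC}: card=2000; try (B,hash)→4000, (C,merge)→6000, (B,merge)→6200, (C,hash)→7600, (C,nl)→80200, (B,nl)→80400; best=4000 via (B,hash)
  {AB}: card=8000; try (A,hash)→1520, (B,merge)→2520, (A,merge)→2640, (B,hash)→3360, (B,nl)→16080, (A,nl)→16200; best=1520 via (A,hash)
  {ABC}: card=80000; try (A,hash)→7120, (C,hash)→16720, (A,merge)→28640, (C,merge)→117520, (A,nl)→164000, (C,nl)→3201520; best=7120 via (A,hash)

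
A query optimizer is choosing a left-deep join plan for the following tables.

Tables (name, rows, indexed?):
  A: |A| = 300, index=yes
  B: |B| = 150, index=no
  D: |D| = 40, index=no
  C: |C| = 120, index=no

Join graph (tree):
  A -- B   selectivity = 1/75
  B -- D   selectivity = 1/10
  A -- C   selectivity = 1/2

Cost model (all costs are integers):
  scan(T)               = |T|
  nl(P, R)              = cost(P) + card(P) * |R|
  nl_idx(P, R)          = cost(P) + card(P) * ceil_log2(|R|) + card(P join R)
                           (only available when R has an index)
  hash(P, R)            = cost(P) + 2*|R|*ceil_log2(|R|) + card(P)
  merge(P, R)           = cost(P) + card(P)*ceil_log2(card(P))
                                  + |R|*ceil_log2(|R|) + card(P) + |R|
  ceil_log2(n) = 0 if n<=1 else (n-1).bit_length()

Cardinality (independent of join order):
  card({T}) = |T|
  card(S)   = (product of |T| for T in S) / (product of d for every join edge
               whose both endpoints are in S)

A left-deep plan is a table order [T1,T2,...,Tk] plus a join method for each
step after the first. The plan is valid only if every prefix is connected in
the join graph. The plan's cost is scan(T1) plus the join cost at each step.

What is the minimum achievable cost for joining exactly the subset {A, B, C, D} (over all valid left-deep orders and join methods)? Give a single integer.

Selinger DP over subsets of {A,B,C,D}:
  {A}: scan cost=300, card=300
  {B}: scan cost=150, card=150
  {D}: scan cost=40, card=40
  {C}: scan cost=120, card=120
  {AB}: card=600; try (A,nl_idx)→2100, (B,hash)→3000, (A,merge)→4500, (B,merge)→4650, (A,hash)→5700, (A,nl)→45150 …(+1); best=2100 via (A,nl_idx)
  {AC}: card=18000; try (C,hash)→2280, (A,merge)→4080, (C,merge)→4260, (A,hash)→5640, (A,nl_idx)→19200, (A,nl)→36120 …(+1); best=2280 via (C,hash)
  {BD}: card=600; try (D,hash)→780, (B,merge)→1670, (D,merge)→1780, (B,hash)→2480, (B,nl)→6040, (D,nl)→6150; best=780 via (D,hash)
  {ABD}: card=2400; try (D,hash)→3180, (A,hash)→6780, (A,nl_idx)→8580, (D,merge)→8980, (A,merge)→10380, (D,nl)→26100 …(+1); best=3180 via (D,hash)
  {ABC}: card=36000; try (C,hash)→4380, (C,merge)→9660, (B,hash)→22680, (C,nl)→74100, (B,merge)→291630, (B,nl)→2702280; best=4380 via (C,hash)
  {ABCD}: card=144000; try (C,hash)→7260, (C,merge)→35340, (D,hash)→40860, (C,nl)→291180, (D,merge)→616660, (D,nl)→1444380; best=7260 via (C,hash)

7260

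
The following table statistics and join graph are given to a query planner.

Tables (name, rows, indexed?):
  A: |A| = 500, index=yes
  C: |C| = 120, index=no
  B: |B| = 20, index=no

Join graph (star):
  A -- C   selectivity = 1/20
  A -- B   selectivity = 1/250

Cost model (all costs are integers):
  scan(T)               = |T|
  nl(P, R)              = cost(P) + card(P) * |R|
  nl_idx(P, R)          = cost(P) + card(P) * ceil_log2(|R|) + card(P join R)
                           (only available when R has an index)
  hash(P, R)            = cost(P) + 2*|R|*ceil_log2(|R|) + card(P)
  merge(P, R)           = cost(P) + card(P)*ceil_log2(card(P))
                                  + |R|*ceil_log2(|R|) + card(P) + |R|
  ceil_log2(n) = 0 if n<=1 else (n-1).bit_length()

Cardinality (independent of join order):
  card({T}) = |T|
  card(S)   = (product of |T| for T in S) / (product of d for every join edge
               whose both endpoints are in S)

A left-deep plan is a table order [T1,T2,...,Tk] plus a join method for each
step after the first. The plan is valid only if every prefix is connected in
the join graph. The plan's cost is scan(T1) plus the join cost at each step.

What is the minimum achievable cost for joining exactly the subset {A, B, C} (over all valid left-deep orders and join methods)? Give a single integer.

Selinger DP over subsets of {A,B,C}:
  {A}: scan cost=500, card=500
  {C}: scan cost=120, card=120
  {B}: scan cost=20, card=20
  {AC}: card=3000; try (C,hash)→2680, (A,nl_idx)→4200, (A,merge)→6080, (C,merge)→6460, (A,hash)→9240, (A,nl)→60120 …(+1); best=2680 via (C,hash)
  {AB}: card=40; try (A,nl_idx)→240, (B,hash)→1200, (A,merge)→5140, (B,merge)→5620, (A,hash)→9040, (A,nl)→10020 …(+1); best=240 via (A,nl_idx)
  {ABC}: card=240; try (C,merge)→1480, (C,hash)→1960, (C,nl)→5040, (B,hash)→5880, (B,merge)→41800, (B,nl)→62680; best=1480 via (C,merge)

1480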